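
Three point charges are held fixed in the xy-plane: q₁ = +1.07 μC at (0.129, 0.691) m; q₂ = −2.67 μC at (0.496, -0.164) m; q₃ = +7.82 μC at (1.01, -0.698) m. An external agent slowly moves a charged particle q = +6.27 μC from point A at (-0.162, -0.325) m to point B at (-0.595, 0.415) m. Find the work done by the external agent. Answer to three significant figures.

For quasistatic motion the external work equals the change in potential energy: W_ext = qΔV = q(V_B − V_A).
At A: distances to the source charges are 1.06 m, 0.677 m, 1.23 m; V_A = Σ kqᵢ/rᵢ = 3.08×10⁴ V.
At B: distances to the source charges are 0.775 m, 1.24 m, 1.95 m; V_B = Σ kqᵢ/rᵢ = 2.90×10⁴ V.
ΔV = V_B − V_A = -1850 V.
W_ext = qΔV = (6.27×10⁻⁶ C)(-1850 V) = -0.0116 J.

-0.0116 J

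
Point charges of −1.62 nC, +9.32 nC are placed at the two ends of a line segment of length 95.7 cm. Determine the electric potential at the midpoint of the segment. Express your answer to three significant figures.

145 V

Electric potential is a scalar, so the contributions from each charge add algebraically: V = Σ kqᵢ/rᵢ.
Each charge is 0.479 m from the midpoint.
V = k[(-1.62×10⁻⁹)/(0.479) + (9.32×10⁻⁹)/(0.479)] = 145 V.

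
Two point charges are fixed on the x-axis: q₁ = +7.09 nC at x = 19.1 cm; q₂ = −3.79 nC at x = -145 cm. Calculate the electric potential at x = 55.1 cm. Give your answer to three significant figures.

160 V

The total potential is the scalar sum of each charge's contribution, V = Σ kqᵢ/rᵢ.
Distances from the field point to each charge: r₁ = 0.360 m, r₂ = 2.00 m.
V = k[(7.09×10⁻⁹)/(0.360) + (-3.79×10⁻⁹)/(2.00)] = 160 V.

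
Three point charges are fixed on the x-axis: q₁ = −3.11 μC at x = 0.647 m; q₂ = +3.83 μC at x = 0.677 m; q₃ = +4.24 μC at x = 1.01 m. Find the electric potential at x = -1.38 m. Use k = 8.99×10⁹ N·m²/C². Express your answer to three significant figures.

1.89×10⁴ V

Electric potential is a scalar, so the contributions from each charge add algebraically: V = Σ kqᵢ/rᵢ.
Distances from the field point to each charge: r₁ = 2.03 m, r₂ = 2.06 m, r₃ = 2.39 m.
V = k[(-3.11×10⁻⁶)/(2.03) + (3.83×10⁻⁶)/(2.06) + (4.24×10⁻⁶)/(2.39)] = 1.89×10⁴ V.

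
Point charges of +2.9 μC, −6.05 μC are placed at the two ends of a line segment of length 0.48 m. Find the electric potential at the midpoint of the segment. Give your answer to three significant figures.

-1.18×10⁵ V

Electric potential is a scalar, so the contributions from each charge add algebraically: V = Σ kqᵢ/rᵢ.
Each charge is 0.240 m from the midpoint.
V = k[(2.90×10⁻⁶)/(0.240) + (-6.05×10⁻⁶)/(0.240)] = -1.18×10⁵ V.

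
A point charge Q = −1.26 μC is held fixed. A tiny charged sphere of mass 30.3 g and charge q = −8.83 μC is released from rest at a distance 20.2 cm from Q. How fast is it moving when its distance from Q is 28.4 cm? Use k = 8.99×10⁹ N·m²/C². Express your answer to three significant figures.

Only the electrostatic force acts, so mechanical energy is conserved: ½mv² = U₁ − U₂ = kQq(1/r₁ − 1/r₂).
U₁ − U₂ = (8.99×10⁹ N·m²/C²)(-1.26×10⁻⁶ C)(-8.83×10⁻⁶ C)(1/0.202 − 1/0.284) = 0.143 J.
v = √(2·0.143/0.0303) = 3.07 m/s.

3.07 m/s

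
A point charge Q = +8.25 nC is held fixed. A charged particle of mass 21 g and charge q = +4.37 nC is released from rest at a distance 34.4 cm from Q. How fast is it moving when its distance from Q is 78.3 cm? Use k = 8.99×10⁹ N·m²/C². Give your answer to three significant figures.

7.09×10⁻³ m/s

Only the electrostatic force acts, so mechanical energy is conserved: ½mv² = U₁ − U₂ = kQq(1/r₁ − 1/r₂).
U₁ − U₂ = (8.99×10⁹ N·m²/C²)(8.25×10⁻⁹ C)(4.37×10⁻⁹ C)(1/0.344 − 1/0.783) = 5.28×10⁻⁷ J.
v = √(2·5.28×10⁻⁷/0.0210) = 7.09×10⁻³ m/s.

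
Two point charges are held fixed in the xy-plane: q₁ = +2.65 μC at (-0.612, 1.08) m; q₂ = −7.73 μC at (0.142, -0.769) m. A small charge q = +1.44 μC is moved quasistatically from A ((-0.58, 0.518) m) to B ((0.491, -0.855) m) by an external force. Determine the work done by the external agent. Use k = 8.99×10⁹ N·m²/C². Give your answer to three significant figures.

-0.256 J

For quasistatic motion the external work equals the change in potential energy: W_ext = qΔV = q(V_B − V_A).
At A: distances to the source charges are 0.563 m, 1.48 m; V_A = Σ kqᵢ/rᵢ = -4770 V.
At B: distances to the source charges are 2.23 m, 0.359 m; V_B = Σ kqᵢ/rᵢ = -1.83×10⁵ V.
ΔV = V_B − V_A = -1.78×10⁵ V.
W_ext = qΔV = (1.44×10⁻⁶ C)(-1.78×10⁵ V) = -0.256 J.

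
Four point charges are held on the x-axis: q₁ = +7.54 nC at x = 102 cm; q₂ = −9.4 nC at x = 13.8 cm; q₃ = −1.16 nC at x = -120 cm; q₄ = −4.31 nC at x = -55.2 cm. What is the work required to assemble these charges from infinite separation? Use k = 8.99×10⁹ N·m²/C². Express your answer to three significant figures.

-2.73×10⁻⁷ J

The work to assemble the configuration equals its total potential energy, U = Σ kqᵢqⱼ/rᵢⱼ over all pairs.
Pair separations: r₁₂ = 0.882 m, r₁₃ = 2.22 m, r₁₄ = 1.57 m, r₂₃ = 1.34 m, r₂₄ = 0.690 m, r₃₄ = 0.648 m.
Summing all 6 pair terms gives U = -2.73×10⁻⁷ J.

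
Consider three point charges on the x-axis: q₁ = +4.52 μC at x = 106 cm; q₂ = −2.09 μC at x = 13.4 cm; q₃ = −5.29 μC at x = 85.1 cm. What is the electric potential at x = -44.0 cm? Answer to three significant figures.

-4.25×10⁴ V

The total potential is the scalar sum of each charge's contribution, V = Σ kqᵢ/rᵢ.
Distances from the field point to each charge: r₁ = 1.50 m, r₂ = 0.574 m, r₃ = 1.29 m.
V = k[(4.52×10⁻⁶)/(1.50) + (-2.09×10⁻⁶)/(0.574) + (-5.29×10⁻⁶)/(1.29)] = -4.25×10⁴ V.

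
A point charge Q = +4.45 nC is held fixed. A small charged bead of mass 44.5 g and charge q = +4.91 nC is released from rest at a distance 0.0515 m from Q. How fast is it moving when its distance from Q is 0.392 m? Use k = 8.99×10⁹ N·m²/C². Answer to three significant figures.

Only the electrostatic force acts, so mechanical energy is conserved: ½mv² = U₁ − U₂ = kQq(1/r₁ − 1/r₂).
U₁ − U₂ = (8.99×10⁹ N·m²/C²)(4.45×10⁻⁹ C)(4.91×10⁻⁹ C)(1/0.0515 − 1/0.392) = 3.31×10⁻⁶ J.
v = √(2·3.31×10⁻⁶/0.0445) = 0.0122 m/s.

0.0122 m/s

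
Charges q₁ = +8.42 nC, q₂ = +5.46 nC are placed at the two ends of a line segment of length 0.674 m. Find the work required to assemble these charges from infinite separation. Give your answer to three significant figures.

6.13×10⁻⁷ J

The work to assemble the configuration equals its total potential energy, U = Σ kqᵢqⱼ/rᵢⱼ over all pairs.
The separation is r = 0.674 m.
U = (6.13×10⁻⁷) = 6.13×10⁻⁷ J.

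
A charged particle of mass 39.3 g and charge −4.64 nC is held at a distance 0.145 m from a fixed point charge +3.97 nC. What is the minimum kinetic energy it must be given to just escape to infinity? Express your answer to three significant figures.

To just escape, total mechanical energy must reach zero at infinity: ½mv²_min + U = 0, so ½mv²_min = −U = |kQq|/r.
|U| = |kQq|/r = (8.99×10⁹ N·m²/C²)(3.97×10⁻⁹)(4.64×10⁻⁹)/(0.145) = 1.14×10⁻⁶ J.

1.14×10⁻⁶ J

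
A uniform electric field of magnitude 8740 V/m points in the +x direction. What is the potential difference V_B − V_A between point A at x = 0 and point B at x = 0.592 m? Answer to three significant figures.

-5170 V

In a uniform field, potential decreases in the direction of E: V_B − V_A = −E·Δx.
V_B − V_A = −(8740 V/m)(0.592 m) = -5170 V.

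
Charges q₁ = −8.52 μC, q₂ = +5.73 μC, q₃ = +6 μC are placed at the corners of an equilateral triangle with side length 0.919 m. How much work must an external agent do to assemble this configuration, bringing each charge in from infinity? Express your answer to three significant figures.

-0.641 J

The work to assemble the configuration equals its total potential energy, U = Σ kqᵢqⱼ/rᵢⱼ over all pairs.
All three pair separations equal the side length, 0.919 m.
U = (-0.478) + (-0.500) + (0.336) = -0.641 J.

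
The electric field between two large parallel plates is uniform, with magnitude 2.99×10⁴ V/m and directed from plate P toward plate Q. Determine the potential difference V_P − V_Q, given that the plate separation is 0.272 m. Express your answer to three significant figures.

In a uniform field, potential decreases in the direction of E: ΔV = −E·d for a displacement d parallel to E.
Going from Q to P is a displacement of 0.272 m opposite to the field, so V_P − V_Q = +Ed = 8130 V.

8130 V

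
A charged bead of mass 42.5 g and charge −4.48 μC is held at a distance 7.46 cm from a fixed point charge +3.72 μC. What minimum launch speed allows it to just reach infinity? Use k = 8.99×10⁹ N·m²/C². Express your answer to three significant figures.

9.72 m/s

To just escape, total mechanical energy must reach zero at infinity: ½mv²_min + U = 0, so ½mv²_min = −U = |kQq|/r.
|U| = |kQq|/r = (8.99×10⁹ N·m²/C²)(3.72×10⁻⁶)(4.48×10⁻⁶)/(0.0746) = 2.01 J.
v_min = √(2|U|/m) = √(2·2.01/0.0425) = 9.72 m/s.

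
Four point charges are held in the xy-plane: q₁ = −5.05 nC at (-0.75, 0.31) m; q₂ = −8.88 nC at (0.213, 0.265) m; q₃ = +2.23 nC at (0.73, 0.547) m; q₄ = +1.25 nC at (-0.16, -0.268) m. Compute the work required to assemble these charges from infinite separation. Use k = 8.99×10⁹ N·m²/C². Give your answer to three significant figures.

The assembly work is the sum of pairwise potential energies, U = Σ_{i<j} kqᵢqⱼ/rᵢⱼ.
Pair separations: r₁₂ = 0.964 m, r₁₃ = 1.50 m, r₁₄ = 0.826 m, r₂₃ = 0.589 m, r₂₄ = 0.651 m, r₃₄ = 1.21 m.
Summing all 6 pair terms gives U = -1.53×10⁻⁷ J.

-1.53×10⁻⁷ J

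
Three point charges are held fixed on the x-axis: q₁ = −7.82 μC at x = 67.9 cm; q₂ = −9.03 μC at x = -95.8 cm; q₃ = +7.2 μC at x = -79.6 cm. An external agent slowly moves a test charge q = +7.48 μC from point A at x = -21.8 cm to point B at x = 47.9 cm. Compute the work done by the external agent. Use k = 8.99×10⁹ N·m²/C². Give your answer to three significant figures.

-2.10 J

For quasistatic motion the external work equals the change in potential energy: W_ext = qΔV = q(V_B − V_A).
At A: distances to the source charges are 0.897 m, 0.740 m, 0.578 m; V_A = Σ kqᵢ/rᵢ = -7.61×10⁴ V.
At B: distances to the source charges are 0.200 m, 1.44 m, 1.27 m; V_B = Σ kqᵢ/rᵢ = -3.57×10⁵ V.
ΔV = V_B − V_A = -2.81×10⁵ V.
W_ext = qΔV = (7.48×10⁻⁶ C)(-2.81×10⁵ V) = -2.10 J.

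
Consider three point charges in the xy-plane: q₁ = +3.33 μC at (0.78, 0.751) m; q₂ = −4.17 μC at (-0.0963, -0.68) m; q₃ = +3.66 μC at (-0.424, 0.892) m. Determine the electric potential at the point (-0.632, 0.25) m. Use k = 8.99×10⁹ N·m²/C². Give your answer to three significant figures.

The total potential is the scalar sum of each charge's contribution, V = Σ kqᵢ/rᵢ.
Distances from the field point to each charge: r₁ = 1.50 m, r₂ = 1.07 m, r₃ = 0.675 m.
V = k[(3.33×10⁻⁶)/(1.50) + (-4.17×10⁻⁶)/(1.07) + (3.66×10⁻⁶)/(0.675)] = 3.38×10⁴ V.

3.38×10⁴ V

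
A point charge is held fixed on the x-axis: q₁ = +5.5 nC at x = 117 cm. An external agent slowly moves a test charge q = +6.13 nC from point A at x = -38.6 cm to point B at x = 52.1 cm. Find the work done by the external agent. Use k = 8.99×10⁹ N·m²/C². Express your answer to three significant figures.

For quasistatic motion the external work equals the change in potential energy: W_ext = qΔV = q(V_B − V_A).
At A: distance to the source charge is 1.56 m; V_A = kq₁/r = 31.8 V.
At B: distance to the source charge is 0.649 m; V_B = kq₁/r = 76.2 V.
ΔV = V_B − V_A = 44.4 V.
W_ext = qΔV = (6.13×10⁻⁹ C)(44.4 V) = 2.72×10⁻⁷ J.

2.72×10⁻⁷ J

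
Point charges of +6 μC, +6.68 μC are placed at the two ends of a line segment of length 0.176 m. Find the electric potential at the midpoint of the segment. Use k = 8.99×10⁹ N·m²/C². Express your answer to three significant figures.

1.30×10⁶ V

The total potential is the scalar sum of each charge's contribution, V = Σ kqᵢ/rᵢ.
Each charge is 0.0880 m from the midpoint.
V = k[(6.00×10⁻⁶)/(0.0880) + (6.68×10⁻⁶)/(0.0880)] = 1.30×10⁶ V.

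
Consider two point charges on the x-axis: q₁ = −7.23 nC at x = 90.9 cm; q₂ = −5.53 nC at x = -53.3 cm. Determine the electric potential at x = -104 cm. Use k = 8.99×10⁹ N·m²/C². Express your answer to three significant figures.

-131 V

Electric potential is a scalar, so the contributions from each charge add algebraically: V = Σ kqᵢ/rᵢ.
Distances from the field point to each charge: r₁ = 1.95 m, r₂ = 0.507 m.
V = k[(-7.23×10⁻⁹)/(1.95) + (-5.53×10⁻⁹)/(0.507)] = -131 V.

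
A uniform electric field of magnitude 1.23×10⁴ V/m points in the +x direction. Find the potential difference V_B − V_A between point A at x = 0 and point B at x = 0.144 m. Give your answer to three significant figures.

-1770 V

In a uniform field, potential decreases in the direction of E: V_B − V_A = −E·Δx.
V_B − V_A = −(1.23×10⁴ V/m)(0.144 m) = -1770 V.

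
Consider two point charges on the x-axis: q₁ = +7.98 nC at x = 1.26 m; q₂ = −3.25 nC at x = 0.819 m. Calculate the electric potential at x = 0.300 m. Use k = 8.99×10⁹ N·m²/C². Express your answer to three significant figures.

Electric potential is a scalar, so the contributions from each charge add algebraically: V = Σ kqᵢ/rᵢ.
Distances from the field point to each charge: r₁ = 0.960 m, r₂ = 0.519 m.
V = k[(7.98×10⁻⁹)/(0.960) + (-3.25×10⁻⁹)/(0.519)] = 18.4 V.

18.4 V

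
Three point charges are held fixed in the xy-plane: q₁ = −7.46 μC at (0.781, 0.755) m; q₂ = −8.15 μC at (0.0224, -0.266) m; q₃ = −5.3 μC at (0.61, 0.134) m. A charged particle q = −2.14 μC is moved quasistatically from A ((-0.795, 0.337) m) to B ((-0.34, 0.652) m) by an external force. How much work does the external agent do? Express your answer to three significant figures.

For quasistatic motion the external work equals the change in potential energy: W_ext = qΔV = q(V_B − V_A).
At A: distances to the source charges are 1.63 m, 1.02 m, 1.42 m; V_A = Σ kqᵢ/rᵢ = -1.47×10⁵ V.
At B: distances to the source charges are 1.13 m, 0.987 m, 1.08 m; V_B = Σ kqᵢ/rᵢ = -1.78×10⁵ V.
ΔV = V_B − V_A = -3.10×10⁴ V.
W_ext = qΔV = (-2.14×10⁻⁶ C)(-3.10×10⁴ V) = 0.0664 J.

0.0664 J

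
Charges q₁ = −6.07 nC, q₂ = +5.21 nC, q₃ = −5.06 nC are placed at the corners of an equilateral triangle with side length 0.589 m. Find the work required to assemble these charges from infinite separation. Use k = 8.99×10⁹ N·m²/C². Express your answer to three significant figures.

-4.16×10⁻⁷ J

The work to assemble the configuration equals its total potential energy, U = Σ kqᵢqⱼ/rᵢⱼ over all pairs.
All three pair separations equal the side length, 0.589 m.
U = (-4.83×10⁻⁷) + (4.69×10⁻⁷) + (-4.02×10⁻⁷) = -4.16×10⁻⁷ J.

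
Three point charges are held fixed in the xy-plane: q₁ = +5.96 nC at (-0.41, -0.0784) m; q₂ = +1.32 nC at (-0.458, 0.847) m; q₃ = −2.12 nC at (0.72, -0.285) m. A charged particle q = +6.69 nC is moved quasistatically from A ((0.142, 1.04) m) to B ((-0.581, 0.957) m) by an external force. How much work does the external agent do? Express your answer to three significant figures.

For quasistatic motion the external work equals the change in potential energy: W_ext = qΔV = q(V_B − V_A).
At A: distances to the source charges are 1.25 m, 0.630 m, 1.45 m; V_A = Σ kqᵢ/rᵢ = 48.6 V.
At B: distances to the source charges are 1.05 m, 0.165 m, 1.80 m; V_B = Σ kqᵢ/rᵢ = 112 V.
ΔV = V_B − V_A = 63.8 V.
W_ext = qΔV = (6.69×10⁻⁹ C)(63.8 V) = 4.27×10⁻⁷ J.

4.27×10⁻⁷ J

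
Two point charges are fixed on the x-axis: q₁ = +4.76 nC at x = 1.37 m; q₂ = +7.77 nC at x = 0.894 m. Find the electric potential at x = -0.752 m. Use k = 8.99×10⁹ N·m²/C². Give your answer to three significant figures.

Electric potential is a scalar, so the contributions from each charge add algebraically: V = Σ kqᵢ/rᵢ.
Distances from the field point to each charge: r₁ = 2.12 m, r₂ = 1.65 m.
V = k[(4.76×10⁻⁹)/(2.12) + (7.77×10⁻⁹)/(1.65)] = 62.6 V.

62.6 V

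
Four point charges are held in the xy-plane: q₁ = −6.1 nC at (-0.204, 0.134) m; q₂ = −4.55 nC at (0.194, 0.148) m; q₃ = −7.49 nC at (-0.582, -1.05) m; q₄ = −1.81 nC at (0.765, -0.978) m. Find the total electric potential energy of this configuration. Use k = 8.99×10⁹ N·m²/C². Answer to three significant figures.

The work to assemble the configuration equals its total potential energy, U = Σ kqᵢqⱼ/rᵢⱼ over all pairs.
Pair separations: r₁₂ = 0.398 m, r₁₃ = 1.24 m, r₁₄ = 1.47 m, r₂₃ = 1.43 m, r₂₄ = 1.26 m, r₃₄ = 1.35 m.
Summing all 6 pair terms gives U = 1.39×10⁻⁶ J.

1.39×10⁻⁶ J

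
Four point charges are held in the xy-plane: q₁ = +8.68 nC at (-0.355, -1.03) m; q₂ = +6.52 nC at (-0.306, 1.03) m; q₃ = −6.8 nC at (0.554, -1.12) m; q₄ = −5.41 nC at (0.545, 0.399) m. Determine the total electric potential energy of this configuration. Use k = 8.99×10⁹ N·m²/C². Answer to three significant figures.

-8.38×10⁻⁷ J

The assembly work is the sum of pairwise potential energies, U = Σ_{i<j} kqᵢqⱼ/rᵢⱼ.
Pair separations: r₁₂ = 2.06 m, r₁₃ = 0.913 m, r₁₄ = 1.69 m, r₂₃ = 2.32 m, r₂₄ = 1.06 m, r₃₄ = 1.52 m.
Summing all 6 pair terms gives U = -8.38×10⁻⁷ J.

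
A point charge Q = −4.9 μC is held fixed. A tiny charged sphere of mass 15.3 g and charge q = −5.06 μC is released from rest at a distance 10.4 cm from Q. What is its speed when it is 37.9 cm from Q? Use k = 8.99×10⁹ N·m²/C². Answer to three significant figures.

14.3 m/s

Only the electrostatic force acts, so mechanical energy is conserved: ½mv² = U₁ − U₂ = kQq(1/r₁ − 1/r₂).
U₁ − U₂ = (8.99×10⁹ N·m²/C²)(-4.90×10⁻⁶ C)(-5.06×10⁻⁶ C)(1/0.104 − 1/0.379) = 1.56 J.
v = √(2·1.56/0.0153) = 14.3 m/s.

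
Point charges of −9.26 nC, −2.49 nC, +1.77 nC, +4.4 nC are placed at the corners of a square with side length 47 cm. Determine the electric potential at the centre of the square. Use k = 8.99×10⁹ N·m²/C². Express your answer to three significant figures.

The total potential is the scalar sum of each charge's contribution, V = Σ kqᵢ/rᵢ.
The distance from each corner to the centre is a√2/2 = 0.332 m.
V = k[(-9.26×10⁻⁹)/(0.332) + (-2.49×10⁻⁹)/(0.332) + (1.77×10⁻⁹)/(0.332) + (4.40×10⁻⁹)/(0.332)] = -151 V.

-151 V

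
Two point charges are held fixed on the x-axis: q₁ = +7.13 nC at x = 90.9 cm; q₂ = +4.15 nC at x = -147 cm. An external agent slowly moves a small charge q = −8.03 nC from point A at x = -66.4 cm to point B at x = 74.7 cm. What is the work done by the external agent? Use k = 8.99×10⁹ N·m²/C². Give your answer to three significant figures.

For quasistatic motion the external work equals the change in potential energy: W_ext = qΔV = q(V_B − V_A).
At A: distances to the source charges are 1.57 m, 0.806 m; V_A = Σ kqᵢ/rᵢ = 87.0 V.
At B: distances to the source charges are 0.162 m, 2.22 m; V_B = Σ kqᵢ/rᵢ = 412 V.
ΔV = V_B − V_A = 325 V.
W_ext = qΔV = (-8.03×10⁻⁹ C)(325 V) = -2.61×10⁻⁶ J.

-2.61×10⁻⁶ J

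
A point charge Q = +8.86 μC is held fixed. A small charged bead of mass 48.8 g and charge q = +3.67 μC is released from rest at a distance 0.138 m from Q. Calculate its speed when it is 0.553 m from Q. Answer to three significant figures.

Only the electrostatic force acts, so mechanical energy is conserved: ½mv² = U₁ − U₂ = kQq(1/r₁ − 1/r₂).
U₁ − U₂ = (8.99×10⁹ N·m²/C²)(8.86×10⁻⁶ C)(3.67×10⁻⁶ C)(1/0.138 − 1/0.553) = 1.59 J.
v = √(2·1.59/0.0488) = 8.07 m/s.

8.07 m/s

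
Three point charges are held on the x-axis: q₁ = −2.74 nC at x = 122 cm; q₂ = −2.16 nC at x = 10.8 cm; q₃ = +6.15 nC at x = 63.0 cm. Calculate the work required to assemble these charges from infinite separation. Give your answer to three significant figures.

-4.38×10⁻⁷ J

The assembly work is the sum of pairwise potential energies, U = Σ_{i<j} kqᵢqⱼ/rᵢⱼ.
Pair separations: r₁₂ = 1.11 m, r₁₃ = 0.590 m, r₂₃ = 0.522 m.
U = (4.78×10⁻⁸) + (-2.57×10⁻⁷) + (-2.29×10⁻⁷) = -4.38×10⁻⁷ J.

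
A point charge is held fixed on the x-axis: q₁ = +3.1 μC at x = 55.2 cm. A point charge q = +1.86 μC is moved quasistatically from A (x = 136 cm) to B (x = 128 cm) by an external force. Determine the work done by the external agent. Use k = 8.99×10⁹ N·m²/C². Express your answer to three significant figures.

For quasistatic motion the external work equals the change in potential energy: W_ext = qΔV = q(V_B − V_A).
At A: distance to the source charge is 0.808 m; V_A = kq₁/r = 3.45×10⁴ V.
At B: distance to the source charge is 0.728 m; V_B = kq₁/r = 3.83×10⁴ V.
ΔV = V_B − V_A = 3790 V.
W_ext = qΔV = (1.86×10⁻⁶ C)(3790 V) = 7.05×10⁻³ J.

7.05×10⁻³ J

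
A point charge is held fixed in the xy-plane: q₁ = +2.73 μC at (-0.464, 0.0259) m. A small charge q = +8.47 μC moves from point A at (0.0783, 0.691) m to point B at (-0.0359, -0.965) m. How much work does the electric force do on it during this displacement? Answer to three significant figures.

The work done by the electric force is W_field = −ΔU = −q(V_B − V_A) = q(V_A − V_B).
At A: distance to the source charge is 0.858 m; V_A = kq₁/r = 2.86×10⁴ V.
At B: distance to the source charge is 1.08 m; V_B = kq₁/r = 2.27×10⁴ V.
ΔV = V_B − V_A = -5860 V.
W_field = −qΔV = −(8.47×10⁻⁶ C)(-5860 V) = 0.0497 J.

0.0497 J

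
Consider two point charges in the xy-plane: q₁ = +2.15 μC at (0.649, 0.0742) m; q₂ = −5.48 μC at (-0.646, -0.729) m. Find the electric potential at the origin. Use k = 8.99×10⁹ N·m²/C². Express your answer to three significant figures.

-2.10×10⁴ V

Electric potential is a scalar, so the contributions from each charge add algebraically: V = Σ kqᵢ/rᵢ.
Distances from the field point to each charge: r₁ = 0.653 m, r₂ = 0.974 m.
V = k[(2.15×10⁻⁶)/(0.653) + (-5.48×10⁻⁶)/(0.974)] = -2.10×10⁴ V.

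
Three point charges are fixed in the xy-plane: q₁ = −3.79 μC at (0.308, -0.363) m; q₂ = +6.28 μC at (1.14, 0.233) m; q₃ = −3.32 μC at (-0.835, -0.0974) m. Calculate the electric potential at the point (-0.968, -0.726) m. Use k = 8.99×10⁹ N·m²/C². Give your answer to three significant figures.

-4.78×10⁴ V

Electric potential is a scalar, so the contributions from each charge add algebraically: V = Σ kqᵢ/rᵢ.
Distances from the field point to each charge: r₁ = 1.33 m, r₂ = 2.32 m, r₃ = 0.643 m.
V = k[(-3.79×10⁻⁶)/(1.33) + (6.28×10⁻⁶)/(2.32) + (-3.32×10⁻⁶)/(0.643)] = -4.78×10⁴ V.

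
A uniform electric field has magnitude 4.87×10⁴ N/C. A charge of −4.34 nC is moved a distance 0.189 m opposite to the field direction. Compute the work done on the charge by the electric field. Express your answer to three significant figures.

The potential change for a displacement 0.189 m opposite to the field direction is ΔV = +Ed = 9200 V.
W_field = −qΔV = 3.99×10⁻⁵ J.

3.99×10⁻⁵ J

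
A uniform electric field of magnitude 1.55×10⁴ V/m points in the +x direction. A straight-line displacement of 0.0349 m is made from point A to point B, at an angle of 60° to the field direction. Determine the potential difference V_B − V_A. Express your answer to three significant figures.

-270 V

Only the component of displacement along E changes the potential: ΔV = −E·d·cosθ.
ΔV = −(1.55×10⁴ V/m)(0.0349 m)cos60° = -270 V.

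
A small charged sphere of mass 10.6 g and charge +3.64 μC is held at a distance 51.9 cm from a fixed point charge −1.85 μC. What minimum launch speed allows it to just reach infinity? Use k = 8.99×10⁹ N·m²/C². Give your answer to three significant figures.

To just escape, total mechanical energy must reach zero at infinity: ½mv²_min + U = 0, so ½mv²_min = −U = |kQq|/r.
|U| = |kQq|/r = (8.99×10⁹ N·m²/C²)(1.85×10⁻⁶)(3.64×10⁻⁶)/(0.519) = 0.117 J.
v_min = √(2|U|/m) = √(2·0.117/0.0106) = 4.69 m/s.

4.69 m/s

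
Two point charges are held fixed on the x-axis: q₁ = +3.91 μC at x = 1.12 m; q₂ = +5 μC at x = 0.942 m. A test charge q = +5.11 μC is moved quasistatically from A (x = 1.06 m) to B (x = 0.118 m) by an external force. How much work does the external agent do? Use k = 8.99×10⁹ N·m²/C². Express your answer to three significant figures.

For quasistatic motion the external work equals the change in potential energy: W_ext = qΔV = q(V_B − V_A).
At A: distances to the source charges are 0.0600 m, 0.118 m; V_A = Σ kqᵢ/rᵢ = 9.67×10⁵ V.
At B: distances to the source charges are 1.00 m, 0.824 m; V_B = Σ kqᵢ/rᵢ = 8.96×10⁴ V.
ΔV = V_B − V_A = -8.77×10⁵ V.
W_ext = qΔV = (5.11×10⁻⁶ C)(-8.77×10⁵ V) = -4.48 J.

-4.48 J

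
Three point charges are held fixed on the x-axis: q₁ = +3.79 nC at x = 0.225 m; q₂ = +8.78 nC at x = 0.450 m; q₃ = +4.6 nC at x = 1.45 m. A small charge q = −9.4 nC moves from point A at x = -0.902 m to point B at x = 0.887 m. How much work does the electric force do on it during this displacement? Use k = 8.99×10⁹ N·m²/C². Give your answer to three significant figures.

The work done by the electric force is W_field = −ΔU = −q(V_B − V_A) = q(V_A − V_B).
At A: distances to the source charges are 1.13 m, 1.35 m, 2.35 m; V_A = Σ kqᵢ/rᵢ = 106 V.
At B: distances to the source charges are 0.662 m, 0.437 m, 0.563 m; V_B = Σ kqᵢ/rᵢ = 306 V.
ΔV = V_B − V_A = 199 V.
W_field = −qΔV = −(-9.40×10⁻⁹ C)(199 V) = 1.87×10⁻⁶ J.

1.87×10⁻⁶ J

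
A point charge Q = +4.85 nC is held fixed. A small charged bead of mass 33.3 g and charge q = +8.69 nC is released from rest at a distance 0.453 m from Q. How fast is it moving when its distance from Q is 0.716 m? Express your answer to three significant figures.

Only the electrostatic force acts, so mechanical energy is conserved: ½mv² = U₁ − U₂ = kQq(1/r₁ − 1/r₂).
U₁ − U₂ = (8.99×10⁹ N·m²/C²)(4.85×10⁻⁹ C)(8.69×10⁻⁹ C)(1/0.453 − 1/0.716) = 3.07×10⁻⁷ J.
v = √(2·3.07×10⁻⁷/0.0333) = 4.30×10⁻³ m/s.

4.30×10⁻³ m/s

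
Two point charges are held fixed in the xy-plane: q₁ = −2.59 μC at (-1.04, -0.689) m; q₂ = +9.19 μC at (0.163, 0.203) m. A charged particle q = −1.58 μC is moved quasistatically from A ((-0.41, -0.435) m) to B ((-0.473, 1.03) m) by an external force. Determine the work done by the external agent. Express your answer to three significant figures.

For quasistatic motion the external work equals the change in potential energy: W_ext = qΔV = q(V_B − V_A).
At A: distances to the source charges are 0.679 m, 0.858 m; V_A = Σ kqᵢ/rᵢ = 6.21×10⁴ V.
At B: distances to the source charges are 1.81 m, 1.04 m; V_B = Σ kqᵢ/rᵢ = 6.63×10⁴ V.
ΔV = V_B − V_A = 4260 V.
W_ext = qΔV = (-1.58×10⁻⁶ C)(4260 V) = -6.73×10⁻³ J.

-6.73×10⁻³ J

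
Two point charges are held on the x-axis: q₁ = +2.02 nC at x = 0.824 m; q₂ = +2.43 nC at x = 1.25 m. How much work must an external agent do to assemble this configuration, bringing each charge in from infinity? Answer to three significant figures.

The work to assemble the configuration equals its total potential energy, U = Σ kqᵢqⱼ/rᵢⱼ over all pairs.
Pair separations: r₁₂ = 0.426 m.
U = (1.04×10⁻⁷) = 1.04×10⁻⁷ J.

1.04×10⁻⁷ J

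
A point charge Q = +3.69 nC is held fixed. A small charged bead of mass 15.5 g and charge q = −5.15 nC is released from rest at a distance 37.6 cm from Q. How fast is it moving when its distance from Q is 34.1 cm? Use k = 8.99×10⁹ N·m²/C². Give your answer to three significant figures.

2.45×10⁻³ m/s

Only the electrostatic force acts, so mechanical energy is conserved: ½mv² = U₁ − U₂ = kQq(1/r₁ − 1/r₂).
U₁ − U₂ = (8.99×10⁹ N·m²/C²)(3.69×10⁻⁹ C)(-5.15×10⁻⁹ C)(1/0.376 − 1/0.341) = 4.66×10⁻⁸ J.
v = √(2·4.66×10⁻⁸/0.0155) = 2.45×10⁻³ m/s.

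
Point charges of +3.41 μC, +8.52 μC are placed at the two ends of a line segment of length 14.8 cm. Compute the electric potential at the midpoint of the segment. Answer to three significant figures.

The total potential is the scalar sum of each charge's contribution, V = Σ kqᵢ/rᵢ.
Each charge is 0.0740 m from the midpoint.
V = k[(3.41×10⁻⁶)/(0.0740) + (8.52×10⁻⁶)/(0.0740)] = 1.45×10⁶ V.

1.45×10⁶ V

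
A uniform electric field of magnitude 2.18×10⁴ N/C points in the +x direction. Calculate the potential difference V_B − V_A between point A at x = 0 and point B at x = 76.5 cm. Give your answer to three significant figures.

-1.67×10⁴ V

In a uniform field, potential decreases in the direction of E: V_B − V_A = −E·Δx.
V_B − V_A = −(2.18×10⁴ V/m)(0.765 m) = -1.67×10⁴ V.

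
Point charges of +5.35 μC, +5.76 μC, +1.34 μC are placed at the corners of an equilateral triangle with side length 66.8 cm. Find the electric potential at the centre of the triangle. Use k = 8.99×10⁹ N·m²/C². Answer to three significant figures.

The total potential is the scalar sum of each charge's contribution, V = Σ kqᵢ/rᵢ.
The distance from each vertex to the centroid is a/√3 = 0.386 m.
V = k[(5.35×10⁻⁶)/(0.386) + (5.76×10⁻⁶)/(0.386) + (1.34×10⁻⁶)/(0.386)] = 2.90×10⁵ V.

2.90×10⁵ V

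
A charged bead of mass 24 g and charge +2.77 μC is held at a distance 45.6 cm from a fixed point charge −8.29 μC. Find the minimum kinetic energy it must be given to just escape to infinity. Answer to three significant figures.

To just escape, total mechanical energy must reach zero at infinity: ½mv²_min + U = 0, so ½mv²_min = −U = |kQq|/r.
|U| = |kQq|/r = (8.99×10⁹ N·m²/C²)(8.29×10⁻⁶)(2.77×10⁻⁶)/(0.456) = 0.453 J.

0.453 J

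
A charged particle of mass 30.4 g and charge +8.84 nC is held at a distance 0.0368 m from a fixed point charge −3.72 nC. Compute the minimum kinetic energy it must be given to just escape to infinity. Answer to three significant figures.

To just escape, total mechanical energy must reach zero at infinity: ½mv²_min + U = 0, so ½mv²_min = −U = |kQq|/r.
|U| = |kQq|/r = (8.99×10⁹ N·m²/C²)(3.72×10⁻⁹)(8.84×10⁻⁹)/(0.0368) = 8.03×10⁻⁶ J.

8.03×10⁻⁶ J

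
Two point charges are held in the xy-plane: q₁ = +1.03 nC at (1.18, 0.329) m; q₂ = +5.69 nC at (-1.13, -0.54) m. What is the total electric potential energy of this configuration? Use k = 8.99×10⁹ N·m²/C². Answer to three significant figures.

The work to assemble the configuration equals its total potential energy, U = Σ kqᵢqⱼ/rᵢⱼ over all pairs.
Pair separations: r₁₂ = 2.47 m.
U = (2.13×10⁻⁸) = 2.13×10⁻⁸ J.

2.13×10⁻⁸ J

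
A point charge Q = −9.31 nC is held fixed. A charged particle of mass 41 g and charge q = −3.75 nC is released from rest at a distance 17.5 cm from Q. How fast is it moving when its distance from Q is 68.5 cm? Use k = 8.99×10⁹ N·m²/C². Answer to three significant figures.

Only the electrostatic force acts, so mechanical energy is conserved: ½mv² = U₁ − U₂ = kQq(1/r₁ − 1/r₂).
U₁ − U₂ = (8.99×10⁹ N·m²/C²)(-9.31×10⁻⁹ C)(-3.75×10⁻⁹ C)(1/0.175 − 1/0.685) = 1.34×10⁻⁶ J.
v = √(2·1.34×10⁻⁶/0.0410) = 8.07×10⁻³ m/s.

8.07×10⁻³ m/s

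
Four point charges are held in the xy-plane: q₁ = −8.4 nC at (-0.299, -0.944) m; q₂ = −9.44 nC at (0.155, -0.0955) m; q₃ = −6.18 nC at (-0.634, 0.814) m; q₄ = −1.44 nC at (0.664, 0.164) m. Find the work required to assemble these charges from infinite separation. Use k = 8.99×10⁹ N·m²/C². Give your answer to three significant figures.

The work to assemble the configuration equals its total potential energy, U = Σ kqᵢqⱼ/rᵢⱼ over all pairs.
Pair separations: r₁₂ = 0.962 m, r₁₃ = 1.79 m, r₁₄ = 1.47 m, r₂₃ = 1.20 m, r₂₄ = 0.571 m, r₃₄ = 1.45 m.
Summing all 6 pair terms gives U = 1.78×10⁻⁶ J.

1.78×10⁻⁶ J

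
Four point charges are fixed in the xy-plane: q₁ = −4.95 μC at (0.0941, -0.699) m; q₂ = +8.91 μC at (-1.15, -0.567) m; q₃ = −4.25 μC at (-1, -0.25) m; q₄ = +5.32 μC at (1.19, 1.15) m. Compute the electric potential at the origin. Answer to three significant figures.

The total potential is the scalar sum of each charge's contribution, V = Σ kqᵢ/rᵢ.
Distances from the field point to each charge: r₁ = 0.705 m, r₂ = 1.28 m, r₃ = 1.03 m, r₄ = 1.65 m.
V = k[(-4.95×10⁻⁶)/(0.705) + (8.91×10⁻⁶)/(1.28) + (-4.25×10⁻⁶)/(1.03) + (5.32×10⁻⁶)/(1.65)] = -8790 V.

-8790 V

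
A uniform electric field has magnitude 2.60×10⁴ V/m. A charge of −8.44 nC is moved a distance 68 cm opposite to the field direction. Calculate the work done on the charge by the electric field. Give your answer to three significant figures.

The potential change for a displacement 68 cm opposite to the field direction is ΔV = +Ed = 1.77×10⁴ V.
W_field = −qΔV = 1.49×10⁻⁴ J.

1.49×10⁻⁴ J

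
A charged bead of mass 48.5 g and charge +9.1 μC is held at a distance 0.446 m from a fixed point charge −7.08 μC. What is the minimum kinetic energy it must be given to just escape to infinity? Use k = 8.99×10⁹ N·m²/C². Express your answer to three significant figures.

To just escape, total mechanical energy must reach zero at infinity: ½mv²_min + U = 0, so ½mv²_min = −U = |kQq|/r.
|U| = |kQq|/r = (8.99×10⁹ N·m²/C²)(7.08×10⁻⁶)(9.10×10⁻⁶)/(0.446) = 1.30 J.

1.30 J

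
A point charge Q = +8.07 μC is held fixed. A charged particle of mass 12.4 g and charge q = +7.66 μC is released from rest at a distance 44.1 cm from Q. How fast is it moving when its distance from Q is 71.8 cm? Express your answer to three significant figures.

Only the electrostatic force acts, so mechanical energy is conserved: ½mv² = U₁ − U₂ = kQq(1/r₁ − 1/r₂).
U₁ − U₂ = (8.99×10⁹ N·m²/C²)(8.07×10⁻⁶ C)(7.66×10⁻⁶ C)(1/0.441 − 1/0.718) = 0.486 J.
v = √(2·0.486/0.0124) = 8.86 m/s.

8.86 m/s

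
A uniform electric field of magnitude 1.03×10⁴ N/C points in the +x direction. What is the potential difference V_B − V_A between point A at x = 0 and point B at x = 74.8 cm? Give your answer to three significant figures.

In a uniform field, potential decreases in the direction of E: V_B − V_A = −E·Δx.
V_B − V_A = −(1.03×10⁴ V/m)(0.748 m) = -7700 V.

-7700 V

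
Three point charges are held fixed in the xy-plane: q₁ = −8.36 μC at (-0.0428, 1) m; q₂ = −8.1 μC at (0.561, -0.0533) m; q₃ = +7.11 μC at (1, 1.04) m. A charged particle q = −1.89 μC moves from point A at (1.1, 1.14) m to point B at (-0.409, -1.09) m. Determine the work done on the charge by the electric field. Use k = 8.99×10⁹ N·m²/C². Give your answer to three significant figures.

The work done by the electric force is W_field = −ΔU = −q(V_B − V_A) = q(V_A − V_B).
At A: distances to the source charges are 1.15 m, 1.31 m, 0.141 m; V_A = Σ kqᵢ/rᵢ = 3.31×10⁵ V.
At B: distances to the source charges are 2.12 m, 1.42 m, 2.55 m; V_B = Σ kqᵢ/rᵢ = -6.17×10⁴ V.
ΔV = V_B − V_A = -3.93×10⁵ V.
W_field = −qΔV = −(-1.89×10⁻⁶ C)(-3.93×10⁵ V) = -0.742 J.

-0.742 J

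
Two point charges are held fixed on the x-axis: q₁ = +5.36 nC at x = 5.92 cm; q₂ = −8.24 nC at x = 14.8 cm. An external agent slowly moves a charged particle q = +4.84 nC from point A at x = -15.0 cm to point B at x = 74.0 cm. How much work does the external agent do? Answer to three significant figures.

For quasistatic motion the external work equals the change in potential energy: W_ext = qΔV = q(V_B − V_A).
At A: distances to the source charges are 0.209 m, 0.298 m; V_A = Σ kqᵢ/rᵢ = -18.2 V.
At B: distances to the source charges are 0.681 m, 0.592 m; V_B = Σ kqᵢ/rᵢ = -54.4 V.
ΔV = V_B − V_A = -36.1 V.
W_ext = qΔV = (4.84×10⁻⁹ C)(-36.1 V) = -1.75×10⁻⁷ J.

-1.75×10⁻⁷ J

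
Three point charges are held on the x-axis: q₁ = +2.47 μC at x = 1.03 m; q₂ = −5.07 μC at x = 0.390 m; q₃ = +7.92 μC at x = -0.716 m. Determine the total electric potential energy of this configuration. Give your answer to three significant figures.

The work to assemble the configuration equals its total potential energy, U = Σ kqᵢqⱼ/rᵢⱼ over all pairs.
Pair separations: r₁₂ = 0.640 m, r₁₃ = 1.75 m, r₂₃ = 1.11 m.
U = (-0.176) + (0.101) + (-0.326) = -0.402 J.

-0.402 J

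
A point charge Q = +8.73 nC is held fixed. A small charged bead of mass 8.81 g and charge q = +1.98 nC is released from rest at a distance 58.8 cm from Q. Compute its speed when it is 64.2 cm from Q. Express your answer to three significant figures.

2.25×10⁻³ m/s

Only the electrostatic force acts, so mechanical energy is conserved: ½mv² = U₁ − U₂ = kQq(1/r₁ − 1/r₂).
U₁ − U₂ = (8.99×10⁹ N·m²/C²)(8.73×10⁻⁹ C)(1.98×10⁻⁹ C)(1/0.588 − 1/0.642) = 2.22×10⁻⁸ J.
v = √(2·2.22×10⁻⁸/8.81×10⁻³) = 2.25×10⁻³ m/s.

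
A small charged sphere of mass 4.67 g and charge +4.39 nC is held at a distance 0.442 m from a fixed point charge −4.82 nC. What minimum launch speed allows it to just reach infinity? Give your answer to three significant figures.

To just escape, total mechanical energy must reach zero at infinity: ½mv²_min + U = 0, so ½mv²_min = −U = |kQq|/r.
|U| = |kQq|/r = (8.99×10⁹ N·m²/C²)(4.82×10⁻⁹)(4.39×10⁻⁹)/(0.442) = 4.30×10⁻⁷ J.
v_min = √(2|U|/m) = √(2·4.30×10⁻⁷/4.67×10⁻³) = 0.0136 m/s.

0.0136 m/s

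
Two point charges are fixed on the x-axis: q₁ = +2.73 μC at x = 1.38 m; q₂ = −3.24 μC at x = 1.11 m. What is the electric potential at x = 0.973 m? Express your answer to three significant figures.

-1.52×10⁵ V

Electric potential is a scalar, so the contributions from each charge add algebraically: V = Σ kqᵢ/rᵢ.
Distances from the field point to each charge: r₁ = 0.407 m, r₂ = 0.137 m.
V = k[(2.73×10⁻⁶)/(0.407) + (-3.24×10⁻⁶)/(0.137)] = -1.52×10⁵ V.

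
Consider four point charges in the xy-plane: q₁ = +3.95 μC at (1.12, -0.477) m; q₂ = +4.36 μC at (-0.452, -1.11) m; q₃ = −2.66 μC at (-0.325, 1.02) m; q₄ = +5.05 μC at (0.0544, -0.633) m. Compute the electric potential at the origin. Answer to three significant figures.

The total potential is the scalar sum of each charge's contribution, V = Σ kqᵢ/rᵢ.
Distances from the field point to each charge: r₁ = 1.22 m, r₂ = 1.20 m, r₃ = 1.07 m, r₄ = 0.635 m.
V = k[(3.95×10⁻⁶)/(1.22) + (4.36×10⁻⁶)/(1.20) + (-2.66×10⁻⁶)/(1.07) + (5.05×10⁻⁶)/(0.635)] = 1.11×10⁵ V.

1.11×10⁵ V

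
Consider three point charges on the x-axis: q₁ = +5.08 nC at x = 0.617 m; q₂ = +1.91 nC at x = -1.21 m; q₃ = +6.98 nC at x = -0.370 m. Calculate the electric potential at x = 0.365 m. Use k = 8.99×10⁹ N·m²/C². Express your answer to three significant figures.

The total potential is the scalar sum of each charge's contribution, V = Σ kqᵢ/rᵢ.
Distances from the field point to each charge: r₁ = 0.252 m, r₂ = 1.57 m, r₃ = 0.735 m.
V = k[(5.08×10⁻⁹)/(0.252) + (1.91×10⁻⁹)/(1.57) + (6.98×10⁻⁹)/(0.735)] = 278 V.

278 V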